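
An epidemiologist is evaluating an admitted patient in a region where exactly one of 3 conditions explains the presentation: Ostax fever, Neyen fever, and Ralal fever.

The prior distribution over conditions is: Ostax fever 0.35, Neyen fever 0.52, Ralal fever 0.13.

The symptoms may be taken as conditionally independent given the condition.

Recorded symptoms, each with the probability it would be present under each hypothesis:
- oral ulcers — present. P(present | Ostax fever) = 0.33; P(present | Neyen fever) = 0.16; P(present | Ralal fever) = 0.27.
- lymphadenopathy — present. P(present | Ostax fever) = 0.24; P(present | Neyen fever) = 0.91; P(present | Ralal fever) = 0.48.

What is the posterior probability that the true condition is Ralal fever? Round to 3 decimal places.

For each hypothesis, the unnormalized posterior weight is prior × product of the symptom likelihoods:
  Ostax fever: 0.35 × 0.33 × 0.24 = 0.02772
  Neyen fever: 0.52 × 0.16 × 0.91 = 0.075712
  Ralal fever: 0.13 × 0.27 × 0.48 = 0.016848
The unnormalized weights sum to 0.12028.
P(Ralal fever | evidence) = 0.016848 / 0.12028 ≈ 0.140.

0.140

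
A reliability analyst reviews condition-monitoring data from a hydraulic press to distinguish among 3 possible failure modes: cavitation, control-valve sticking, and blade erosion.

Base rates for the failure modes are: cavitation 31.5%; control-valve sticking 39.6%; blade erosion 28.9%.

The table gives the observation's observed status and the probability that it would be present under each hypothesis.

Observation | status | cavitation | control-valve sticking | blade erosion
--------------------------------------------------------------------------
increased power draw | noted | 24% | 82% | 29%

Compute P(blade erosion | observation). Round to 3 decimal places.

0.173

For each hypothesis, the unnormalized posterior weight is prior × likelihood:
  cavitation: 0.315 × 0.24 = 0.0756
  control-valve sticking: 0.396 × 0.82 = 0.32472
  blade erosion: 0.289 × 0.29 = 0.08381
Marginal likelihood of the evidence = 0.48413.
P(blade erosion | evidence) = 0.08381 / 0.48413 ≈ 0.173.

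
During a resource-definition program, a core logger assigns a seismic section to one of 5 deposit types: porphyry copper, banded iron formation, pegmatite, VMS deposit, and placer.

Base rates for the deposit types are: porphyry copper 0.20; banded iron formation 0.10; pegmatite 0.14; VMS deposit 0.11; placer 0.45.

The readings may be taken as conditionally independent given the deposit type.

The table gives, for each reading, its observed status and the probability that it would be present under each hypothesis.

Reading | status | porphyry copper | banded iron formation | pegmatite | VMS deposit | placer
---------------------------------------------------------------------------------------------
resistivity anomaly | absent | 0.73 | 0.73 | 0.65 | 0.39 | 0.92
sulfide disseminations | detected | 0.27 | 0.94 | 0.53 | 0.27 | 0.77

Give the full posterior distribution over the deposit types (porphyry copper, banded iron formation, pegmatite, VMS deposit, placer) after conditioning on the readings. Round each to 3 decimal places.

By Bayes' rule with conditional independence, the unnormalized weight for each hypothesis is prior × ∏ likelihoods (using 1 − P(present | H) for each absent reading):
  porphyry copper: 0.20 × (1 − 0.73) × 0.27 = 0.01458
  banded iron formation: 0.10 × (1 − 0.73) × 0.94 = 0.02538
  pegmatite: 0.14 × (1 − 0.65) × 0.53 = 0.02597
  VMS deposit: 0.11 × (1 − 0.39) × 0.27 = 0.018117
  placer: 0.45 × (1 − 0.92) × 0.77 = 0.02772
The unnormalized weights sum to 0.11177.
P(porphyry copper | evidence) = 0.01458 / 0.11177 ≈ 0.130
P(banded iron formation | evidence) = 0.02538 / 0.11177 ≈ 0.227
P(pegmatite | evidence) = 0.02597 / 0.11177 ≈ 0.232
P(VMS deposit | evidence) = 0.018117 / 0.11177 ≈ 0.162
P(placer | evidence) = 0.02772 / 0.11177 ≈ 0.248

0.130, 0.227, 0.232, 0.162, 0.248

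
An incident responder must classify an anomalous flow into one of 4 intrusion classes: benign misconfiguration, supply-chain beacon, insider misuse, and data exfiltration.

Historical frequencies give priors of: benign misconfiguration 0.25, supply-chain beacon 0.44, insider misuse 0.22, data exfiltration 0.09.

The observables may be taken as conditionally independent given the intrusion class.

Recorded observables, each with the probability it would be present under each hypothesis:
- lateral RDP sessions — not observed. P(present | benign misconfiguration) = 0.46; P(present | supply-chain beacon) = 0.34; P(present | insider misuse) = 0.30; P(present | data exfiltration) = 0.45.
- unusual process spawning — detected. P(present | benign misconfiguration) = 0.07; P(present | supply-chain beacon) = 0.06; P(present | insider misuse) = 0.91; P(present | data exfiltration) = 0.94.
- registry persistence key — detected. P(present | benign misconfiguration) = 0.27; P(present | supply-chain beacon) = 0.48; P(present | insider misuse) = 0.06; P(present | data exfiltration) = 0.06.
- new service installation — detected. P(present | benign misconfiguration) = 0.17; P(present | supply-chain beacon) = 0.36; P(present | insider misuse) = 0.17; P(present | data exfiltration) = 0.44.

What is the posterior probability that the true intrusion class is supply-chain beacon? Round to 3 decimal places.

For each hypothesis, the unnormalized posterior weight is prior × product of the observable likelihoods (using 1 − P(present | H) for each absent observable):
  benign misconfiguration: 0.25 × (1 − 0.46) × 0.07 × 0.27 × 0.17 = 0.00043376
  supply-chain beacon: 0.44 × (1 − 0.34) × 0.06 × 0.48 × 0.36 = 0.0030109
  insider misuse: 0.22 × (1 − 0.30) × 0.91 × 0.06 × 0.17 = 0.0014294
  data exfiltration: 0.09 × (1 − 0.45) × 0.94 × 0.06 × 0.44 = 0.0012284
Marginal likelihood of the evidence = 0.0061024.
P(supply-chain beacon | evidence) = 0.0030109 / 0.0061024 ≈ 0.493.

0.493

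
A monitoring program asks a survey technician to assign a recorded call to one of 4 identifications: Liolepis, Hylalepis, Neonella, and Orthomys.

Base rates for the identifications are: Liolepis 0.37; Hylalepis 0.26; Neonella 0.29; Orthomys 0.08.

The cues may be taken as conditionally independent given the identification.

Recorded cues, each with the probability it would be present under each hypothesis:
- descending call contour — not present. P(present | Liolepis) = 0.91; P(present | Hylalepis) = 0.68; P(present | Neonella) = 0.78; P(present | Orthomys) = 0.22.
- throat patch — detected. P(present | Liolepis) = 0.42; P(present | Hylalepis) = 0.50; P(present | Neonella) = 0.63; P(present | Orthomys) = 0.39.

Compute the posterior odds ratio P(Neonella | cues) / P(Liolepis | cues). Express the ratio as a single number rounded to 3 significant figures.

The normalizing constant cancels in an odds ratio, so compute prior × likelihood for the two hypotheses only (using 1 − P(present | H) for each absent cue):
  Neonella: 0.29 × (1 − 0.78) × 0.63 = 0.040194
  Liolepis: 0.37 × (1 − 0.91) × 0.42 = 0.013986
Posterior odds = 0.040194 / 0.013986 ≈ 2.87.

2.87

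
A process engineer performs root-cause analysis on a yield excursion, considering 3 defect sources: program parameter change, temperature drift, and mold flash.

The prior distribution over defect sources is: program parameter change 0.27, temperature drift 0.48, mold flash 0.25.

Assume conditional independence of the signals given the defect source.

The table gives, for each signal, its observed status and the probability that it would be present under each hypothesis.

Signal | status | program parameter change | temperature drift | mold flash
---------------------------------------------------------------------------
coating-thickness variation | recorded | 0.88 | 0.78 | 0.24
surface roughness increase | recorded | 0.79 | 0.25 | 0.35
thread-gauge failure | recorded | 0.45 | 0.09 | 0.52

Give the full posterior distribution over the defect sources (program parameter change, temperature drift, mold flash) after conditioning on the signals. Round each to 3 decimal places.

0.814, 0.081, 0.105

By Bayes' rule with conditional independence, the unnormalized weight for each hypothesis is prior × ∏ likelihoods:
  program parameter change: 0.27 × 0.88 × 0.79 × 0.45 = 0.084467
  temperature drift: 0.48 × 0.78 × 0.25 × 0.09 = 0.008424
  mold flash: 0.25 × 0.24 × 0.35 × 0.52 = 0.01092
The unnormalized weights sum to 0.10381.
P(program parameter change | evidence) = 0.084467 / 0.10381 ≈ 0.814
P(temperature drift | evidence) = 0.008424 / 0.10381 ≈ 0.081
P(mold flash | evidence) = 0.01092 / 0.10381 ≈ 0.105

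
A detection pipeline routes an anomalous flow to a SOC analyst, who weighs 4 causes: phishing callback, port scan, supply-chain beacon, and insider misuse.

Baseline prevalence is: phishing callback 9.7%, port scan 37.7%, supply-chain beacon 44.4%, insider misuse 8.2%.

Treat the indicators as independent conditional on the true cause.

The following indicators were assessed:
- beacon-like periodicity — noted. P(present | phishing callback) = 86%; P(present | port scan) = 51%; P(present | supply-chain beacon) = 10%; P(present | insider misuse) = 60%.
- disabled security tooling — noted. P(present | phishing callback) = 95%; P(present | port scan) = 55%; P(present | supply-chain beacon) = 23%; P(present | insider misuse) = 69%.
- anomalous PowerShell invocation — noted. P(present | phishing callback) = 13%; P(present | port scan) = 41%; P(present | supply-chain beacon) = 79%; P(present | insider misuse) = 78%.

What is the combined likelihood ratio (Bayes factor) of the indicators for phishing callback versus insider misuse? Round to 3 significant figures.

Joint likelihood of the indicator pattern under each hypothesis:
  phishing callback: 0.86 × 0.95 × 0.13 = 0.10621
  insider misuse: 0.60 × 0.69 × 0.78 = 0.32292
Bayes factor = 0.10621 / 0.32292 ≈ 0.329

0.329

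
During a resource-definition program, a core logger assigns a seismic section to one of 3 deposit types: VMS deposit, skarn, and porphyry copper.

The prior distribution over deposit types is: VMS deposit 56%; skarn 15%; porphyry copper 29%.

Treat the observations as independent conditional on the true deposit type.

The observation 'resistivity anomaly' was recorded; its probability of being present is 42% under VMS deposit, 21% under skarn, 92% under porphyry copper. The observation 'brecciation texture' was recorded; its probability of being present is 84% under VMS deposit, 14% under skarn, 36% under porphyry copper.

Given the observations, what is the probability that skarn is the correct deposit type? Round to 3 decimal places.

By Bayes' rule with conditional independence, the unnormalized weight for each hypothesis is prior × ∏ likelihoods:
  VMS deposit: 0.56 × 0.42 × 0.84 = 0.19757
  skarn: 0.15 × 0.21 × 0.14 = 0.00441
  porphyry copper: 0.29 × 0.92 × 0.36 = 0.096048
The unnormalized weights sum to 0.29803.
P(skarn | evidence) = 0.00441 / 0.29803 ≈ 0.015.

0.015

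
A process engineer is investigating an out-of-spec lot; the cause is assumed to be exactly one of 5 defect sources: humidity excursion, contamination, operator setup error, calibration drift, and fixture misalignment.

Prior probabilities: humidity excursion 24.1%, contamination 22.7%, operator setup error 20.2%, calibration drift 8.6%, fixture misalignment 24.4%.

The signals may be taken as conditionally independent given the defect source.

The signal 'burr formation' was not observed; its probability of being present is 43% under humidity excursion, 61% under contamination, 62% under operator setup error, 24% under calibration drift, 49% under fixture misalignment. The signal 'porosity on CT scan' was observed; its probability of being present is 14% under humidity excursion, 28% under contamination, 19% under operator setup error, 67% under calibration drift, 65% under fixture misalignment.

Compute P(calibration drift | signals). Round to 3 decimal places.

Multiply each prior by the joint likelihood of the signal pattern (using 1 − P(present | H) for each absent signal):
  humidity excursion: 0.241 × (1 − 0.43) × 0.14 = 0.019232
  contamination: 0.227 × (1 − 0.61) × 0.28 = 0.024788
  operator setup error: 0.202 × (1 − 0.62) × 0.19 = 0.014584
  calibration drift: 0.086 × (1 − 0.24) × 0.67 = 0.043791
  fixture misalignment: 0.244 × (1 − 0.49) × 0.65 = 0.080886
Normalizing constant Z = 0.019232 + 0.024788 + 0.014584 + 0.043791 + 0.080886 = 0.18328.
P(calibration drift | evidence) = 0.043791 / 0.18328 ≈ 0.239.

0.239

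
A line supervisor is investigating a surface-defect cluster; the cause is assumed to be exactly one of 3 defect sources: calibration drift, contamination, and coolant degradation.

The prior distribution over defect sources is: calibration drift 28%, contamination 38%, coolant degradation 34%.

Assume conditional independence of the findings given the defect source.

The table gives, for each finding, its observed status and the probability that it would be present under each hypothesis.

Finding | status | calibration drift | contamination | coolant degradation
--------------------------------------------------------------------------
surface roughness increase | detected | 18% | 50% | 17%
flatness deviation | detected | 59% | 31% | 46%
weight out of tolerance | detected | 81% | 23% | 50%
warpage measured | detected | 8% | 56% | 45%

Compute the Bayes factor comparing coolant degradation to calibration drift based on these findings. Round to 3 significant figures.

The Bayes factor is the ratio of the joint likelihoods of the evidence pattern under the two hypotheses.
  coolant degradation: 0.17 × 0.46 × 0.50 × 0.45 = 0.017595
  calibration drift: 0.18 × 0.59 × 0.81 × 0.08 = 0.0068818
Bayes factor = 0.017595 / 0.0068818 ≈ 2.56

2.56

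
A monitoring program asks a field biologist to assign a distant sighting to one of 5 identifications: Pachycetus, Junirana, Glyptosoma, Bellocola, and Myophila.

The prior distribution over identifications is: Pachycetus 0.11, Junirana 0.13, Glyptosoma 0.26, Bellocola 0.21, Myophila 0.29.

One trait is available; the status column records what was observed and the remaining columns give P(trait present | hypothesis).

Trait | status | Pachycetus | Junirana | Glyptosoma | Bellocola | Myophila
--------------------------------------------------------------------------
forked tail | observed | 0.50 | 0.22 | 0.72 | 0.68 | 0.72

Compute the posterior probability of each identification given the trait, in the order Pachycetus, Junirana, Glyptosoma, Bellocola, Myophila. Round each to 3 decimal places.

0.088, 0.046, 0.301, 0.229, 0.335

By Bayes' rule, the unnormalized weight for each hypothesis is prior × likelihood:
  Pachycetus: 0.11 × 0.50 = 0.055
  Junirana: 0.13 × 0.22 = 0.0286
  Glyptosoma: 0.26 × 0.72 = 0.1872
  Bellocola: 0.21 × 0.68 = 0.1428
  Myophila: 0.29 × 0.72 = 0.2088
The unnormalized weights sum to 0.6224.
P(Pachycetus | evidence) = 0.055 / 0.6224 ≈ 0.088
P(Junirana | evidence) = 0.0286 / 0.6224 ≈ 0.046
P(Glyptosoma | evidence) = 0.1872 / 0.6224 ≈ 0.301
P(Bellocola | evidence) = 0.1428 / 0.6224 ≈ 0.229
P(Myophila | evidence) = 0.2088 / 0.6224 ≈ 0.335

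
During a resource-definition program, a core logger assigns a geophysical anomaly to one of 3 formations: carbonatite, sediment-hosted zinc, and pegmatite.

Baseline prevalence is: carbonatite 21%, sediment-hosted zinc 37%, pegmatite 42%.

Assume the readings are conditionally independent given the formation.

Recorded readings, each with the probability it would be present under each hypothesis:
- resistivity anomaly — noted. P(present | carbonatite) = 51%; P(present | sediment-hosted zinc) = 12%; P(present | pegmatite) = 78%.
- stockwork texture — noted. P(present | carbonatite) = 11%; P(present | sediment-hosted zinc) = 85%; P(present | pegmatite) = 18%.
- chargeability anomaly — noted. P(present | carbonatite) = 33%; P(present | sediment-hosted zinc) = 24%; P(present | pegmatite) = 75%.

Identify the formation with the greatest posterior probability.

Multiply each prior by the joint likelihood of the reading pattern:
  carbonatite: 0.21 × 0.51 × 0.11 × 0.33 = 0.0038877
  sediment-hosted zinc: 0.37 × 0.12 × 0.85 × 0.24 = 0.0090576
  pegmatite: 0.42 × 0.78 × 0.18 × 0.75 = 0.044226
The unnormalized weights sum to 0.057171.
P(carbonatite | evidence) ≈ 0.0038877 / 0.057171 ≈ 0.068
P(sediment-hosted zinc | evidence) ≈ 0.0090576 / 0.057171 ≈ 0.158
P(pegmatite | evidence) ≈ 0.044226 / 0.057171 ≈ 0.774
The largest is 0.774, so pegmatite is most probable.

pegmatite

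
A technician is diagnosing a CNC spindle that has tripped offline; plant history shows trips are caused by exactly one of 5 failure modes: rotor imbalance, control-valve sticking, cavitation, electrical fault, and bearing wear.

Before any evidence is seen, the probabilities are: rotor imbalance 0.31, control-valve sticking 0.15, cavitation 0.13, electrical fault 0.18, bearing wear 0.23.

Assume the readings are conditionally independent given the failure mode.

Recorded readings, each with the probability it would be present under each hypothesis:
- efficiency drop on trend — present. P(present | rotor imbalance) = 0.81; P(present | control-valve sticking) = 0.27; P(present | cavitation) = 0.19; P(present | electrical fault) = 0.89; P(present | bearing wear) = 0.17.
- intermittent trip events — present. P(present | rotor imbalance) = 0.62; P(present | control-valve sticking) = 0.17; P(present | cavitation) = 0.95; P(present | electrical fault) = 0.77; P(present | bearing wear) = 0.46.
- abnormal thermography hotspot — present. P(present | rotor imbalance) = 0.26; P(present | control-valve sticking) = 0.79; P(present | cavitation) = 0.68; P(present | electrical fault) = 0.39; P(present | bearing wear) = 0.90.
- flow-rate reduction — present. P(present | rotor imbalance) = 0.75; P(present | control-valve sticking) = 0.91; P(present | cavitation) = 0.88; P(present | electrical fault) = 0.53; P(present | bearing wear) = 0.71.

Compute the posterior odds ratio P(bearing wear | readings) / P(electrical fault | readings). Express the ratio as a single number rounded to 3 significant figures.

Unnormalized posterior weight (prior times the reading likelihoods) for each of the two hypotheses:
  bearing wear: 0.23 × 0.17 × 0.46 × 0.90 × 0.71 = 0.011493
  electrical fault: 0.18 × 0.89 × 0.77 × 0.39 × 0.53 = 0.025497
Posterior odds = 0.011493 / 0.025497 ≈ 0.451.

0.451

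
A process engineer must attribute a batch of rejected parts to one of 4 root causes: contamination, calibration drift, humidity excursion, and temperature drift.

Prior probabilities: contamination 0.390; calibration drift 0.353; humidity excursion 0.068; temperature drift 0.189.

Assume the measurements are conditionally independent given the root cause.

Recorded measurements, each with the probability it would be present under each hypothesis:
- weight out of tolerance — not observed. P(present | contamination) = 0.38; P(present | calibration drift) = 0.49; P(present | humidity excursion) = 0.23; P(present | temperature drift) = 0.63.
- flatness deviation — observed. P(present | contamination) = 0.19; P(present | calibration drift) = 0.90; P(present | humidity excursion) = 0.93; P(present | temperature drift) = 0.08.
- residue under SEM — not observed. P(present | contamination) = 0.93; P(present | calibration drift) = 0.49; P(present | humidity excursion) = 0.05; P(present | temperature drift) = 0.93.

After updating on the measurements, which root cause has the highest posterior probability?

calibration drift

By Bayes' rule with conditional independence, the unnormalized weight for each hypothesis is prior × ∏ likelihoods (using 1 − P(present | H) for each absent measurement):
  contamination: 0.390 × (1 − 0.38) × 0.19 × (1 − 0.93) = 0.0032159
  calibration drift: 0.353 × (1 − 0.49) × 0.90 × (1 − 0.49) = 0.082634
  humidity excursion: 0.068 × (1 − 0.23) × 0.93 × (1 − 0.05) = 0.04626
  temperature drift: 0.189 × (1 − 0.63) × 0.08 × (1 − 0.93) = 0.00039161
Normalizing constant Z = 0.0032159 + 0.082634 + 0.04626 + 0.00039161 = 0.1325.
P(contamination | evidence) ≈ 0.0032159 / 0.1325 ≈ 0.024
P(calibration drift | evidence) ≈ 0.082634 / 0.1325 ≈ 0.624
P(humidity excursion | evidence) ≈ 0.04626 / 0.1325 ≈ 0.349
P(temperature drift | evidence) ≈ 0.00039161 / 0.1325 ≈ 0.003
The largest is 0.624, so calibration drift is most probable.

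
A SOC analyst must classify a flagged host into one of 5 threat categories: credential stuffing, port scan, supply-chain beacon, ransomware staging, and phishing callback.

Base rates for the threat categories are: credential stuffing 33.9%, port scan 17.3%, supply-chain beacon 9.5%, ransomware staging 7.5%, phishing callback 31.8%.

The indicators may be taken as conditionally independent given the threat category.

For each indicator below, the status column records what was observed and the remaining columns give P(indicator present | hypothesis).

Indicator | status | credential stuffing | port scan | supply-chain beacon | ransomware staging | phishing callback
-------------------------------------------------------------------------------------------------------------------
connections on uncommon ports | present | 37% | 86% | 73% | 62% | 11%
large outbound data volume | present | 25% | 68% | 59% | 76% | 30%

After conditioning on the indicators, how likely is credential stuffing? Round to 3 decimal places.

By Bayes' rule with conditional independence, the unnormalized weight for each hypothesis is prior × ∏ likelihoods:
  credential stuffing: 0.339 × 0.37 × 0.25 = 0.031358
  port scan: 0.173 × 0.86 × 0.68 = 0.10117
  supply-chain beacon: 0.095 × 0.73 × 0.59 = 0.040916
  ransomware staging: 0.075 × 0.62 × 0.76 = 0.03534
  phishing callback: 0.318 × 0.11 × 0.30 = 0.010494
Marginal likelihood of the evidence = 0.21928.
P(credential stuffing | evidence) = 0.031358 / 0.21928 ≈ 0.143.

0.143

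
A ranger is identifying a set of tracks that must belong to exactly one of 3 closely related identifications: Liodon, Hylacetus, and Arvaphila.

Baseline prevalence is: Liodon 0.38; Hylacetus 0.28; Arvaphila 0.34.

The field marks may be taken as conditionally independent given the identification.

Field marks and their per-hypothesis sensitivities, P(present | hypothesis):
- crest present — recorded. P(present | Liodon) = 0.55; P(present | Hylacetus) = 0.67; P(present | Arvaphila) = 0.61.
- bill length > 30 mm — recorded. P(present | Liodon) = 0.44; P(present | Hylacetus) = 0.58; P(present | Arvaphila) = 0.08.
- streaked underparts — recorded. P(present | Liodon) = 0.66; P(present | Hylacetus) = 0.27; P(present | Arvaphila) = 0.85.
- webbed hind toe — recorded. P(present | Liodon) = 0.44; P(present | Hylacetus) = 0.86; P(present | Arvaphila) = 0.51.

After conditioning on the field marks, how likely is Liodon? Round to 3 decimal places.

By Bayes' rule with conditional independence, the unnormalized weight for each hypothesis is prior × ∏ likelihoods:
  Liodon: 0.38 × 0.55 × 0.44 × 0.66 × 0.44 = 0.026705
  Hylacetus: 0.28 × 0.67 × 0.58 × 0.27 × 0.86 = 0.025265
  Arvaphila: 0.34 × 0.61 × 0.08 × 0.85 × 0.51 = 0.0071926
Marginal likelihood of the evidence = 0.059163.
P(Liodon | evidence) = 0.026705 / 0.059163 ≈ 0.451.

0.451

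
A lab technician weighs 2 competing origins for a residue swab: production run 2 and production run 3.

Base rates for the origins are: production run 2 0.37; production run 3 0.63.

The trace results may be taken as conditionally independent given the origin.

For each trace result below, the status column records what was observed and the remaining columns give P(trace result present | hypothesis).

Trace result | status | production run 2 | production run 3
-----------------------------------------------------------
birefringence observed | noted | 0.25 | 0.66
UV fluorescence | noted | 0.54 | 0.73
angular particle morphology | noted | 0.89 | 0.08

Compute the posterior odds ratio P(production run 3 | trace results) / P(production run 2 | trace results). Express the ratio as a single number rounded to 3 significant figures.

0.546

Unnormalized posterior weight (prior times the trace result likelihoods) for each of the two hypotheses:
  production run 3: 0.63 × 0.66 × 0.73 × 0.08 = 0.024283
  production run 2: 0.37 × 0.25 × 0.54 × 0.89 = 0.044456
Posterior odds = 0.024283 / 0.044456 ≈ 0.546.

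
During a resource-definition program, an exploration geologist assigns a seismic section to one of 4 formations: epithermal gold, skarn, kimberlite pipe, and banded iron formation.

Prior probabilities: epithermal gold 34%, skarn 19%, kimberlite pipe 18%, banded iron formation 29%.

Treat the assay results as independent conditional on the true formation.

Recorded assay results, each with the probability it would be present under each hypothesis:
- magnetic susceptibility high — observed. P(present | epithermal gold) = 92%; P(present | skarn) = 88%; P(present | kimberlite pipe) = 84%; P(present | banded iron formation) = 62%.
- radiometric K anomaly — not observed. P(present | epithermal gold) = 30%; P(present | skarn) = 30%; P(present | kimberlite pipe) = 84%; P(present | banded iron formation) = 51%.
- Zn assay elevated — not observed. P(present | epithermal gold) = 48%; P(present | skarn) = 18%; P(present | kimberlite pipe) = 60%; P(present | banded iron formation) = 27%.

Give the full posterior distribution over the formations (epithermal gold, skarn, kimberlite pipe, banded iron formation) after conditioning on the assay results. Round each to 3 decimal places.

For each hypothesis, the unnormalized posterior weight is prior × product of the assay result likelihoods (using 1 − P(present | H) for each absent assay result):
  epithermal gold: 0.34 × 0.92 × (1 − 0.30) × (1 − 0.48) = 0.11386
  skarn: 0.19 × 0.88 × (1 − 0.30) × (1 − 0.18) = 0.095973
  kimberlite pipe: 0.18 × 0.84 × (1 − 0.84) × (1 − 0.60) = 0.0096768
  banded iron formation: 0.29 × 0.62 × (1 − 0.51) × (1 − 0.27) = 0.064314
Normalizing constant Z = 0.11386 + 0.095973 + 0.0096768 + 0.064314 = 0.28382.
P(epithermal gold | evidence) = 0.11386 / 0.28382 ≈ 0.401
P(skarn | evidence) = 0.095973 / 0.28382 ≈ 0.338
P(kimberlite pipe | evidence) = 0.0096768 / 0.28382 ≈ 0.034
P(banded iron formation | evidence) = 0.064314 / 0.28382 ≈ 0.227

0.401, 0.338, 0.034, 0.227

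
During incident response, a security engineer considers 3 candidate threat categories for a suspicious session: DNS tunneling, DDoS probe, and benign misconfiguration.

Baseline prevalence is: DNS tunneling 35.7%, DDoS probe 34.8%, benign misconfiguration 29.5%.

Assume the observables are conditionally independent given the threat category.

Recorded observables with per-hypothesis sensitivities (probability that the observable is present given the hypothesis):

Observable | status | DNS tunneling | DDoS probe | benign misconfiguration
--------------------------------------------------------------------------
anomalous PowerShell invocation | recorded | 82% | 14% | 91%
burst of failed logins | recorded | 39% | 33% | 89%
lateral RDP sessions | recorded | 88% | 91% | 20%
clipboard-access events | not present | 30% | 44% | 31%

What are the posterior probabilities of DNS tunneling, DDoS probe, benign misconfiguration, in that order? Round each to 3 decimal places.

0.631, 0.073, 0.296

By Bayes' rule with conditional independence, the unnormalized weight for each hypothesis is prior × ∏ likelihoods (using 1 − P(present | H) for each absent observable):
  DNS tunneling: 0.357 × 0.82 × 0.39 × 0.88 × (1 − 0.30) = 0.070328
  DDoS probe: 0.348 × 0.14 × 0.33 × 0.91 × (1 − 0.44) = 0.0081931
  benign misconfiguration: 0.295 × 0.91 × 0.89 × 0.20 × (1 − 0.31) = 0.032971
Normalizing constant Z = 0.070328 + 0.0081931 + 0.032971 = 0.11149.
P(DNS tunneling | evidence) = 0.070328 / 0.11149 ≈ 0.631
P(DDoS probe | evidence) = 0.0081931 / 0.11149 ≈ 0.073
P(benign misconfiguration | evidence) = 0.032971 / 0.11149 ≈ 0.296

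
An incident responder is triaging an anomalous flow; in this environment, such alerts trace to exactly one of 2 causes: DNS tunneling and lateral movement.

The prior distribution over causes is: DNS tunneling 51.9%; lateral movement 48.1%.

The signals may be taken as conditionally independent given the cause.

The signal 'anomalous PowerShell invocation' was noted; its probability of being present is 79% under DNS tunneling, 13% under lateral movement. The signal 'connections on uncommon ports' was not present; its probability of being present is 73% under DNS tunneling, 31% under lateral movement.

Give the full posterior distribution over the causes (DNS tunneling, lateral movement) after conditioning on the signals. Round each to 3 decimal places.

Multiply each prior by the joint likelihood of the signal pattern (using 1 − P(present | H) for each absent signal):
  DNS tunneling: 0.519 × 0.79 × (1 − 0.73) = 0.1107
  lateral movement: 0.481 × 0.13 × (1 − 0.31) = 0.043146
Normalizing constant Z = 0.1107 + 0.043146 = 0.15385.
P(DNS tunneling | evidence) = 0.1107 / 0.15385 ≈ 0.720
P(lateral movement | evidence) = 0.043146 / 0.15385 ≈ 0.280

0.720, 0.280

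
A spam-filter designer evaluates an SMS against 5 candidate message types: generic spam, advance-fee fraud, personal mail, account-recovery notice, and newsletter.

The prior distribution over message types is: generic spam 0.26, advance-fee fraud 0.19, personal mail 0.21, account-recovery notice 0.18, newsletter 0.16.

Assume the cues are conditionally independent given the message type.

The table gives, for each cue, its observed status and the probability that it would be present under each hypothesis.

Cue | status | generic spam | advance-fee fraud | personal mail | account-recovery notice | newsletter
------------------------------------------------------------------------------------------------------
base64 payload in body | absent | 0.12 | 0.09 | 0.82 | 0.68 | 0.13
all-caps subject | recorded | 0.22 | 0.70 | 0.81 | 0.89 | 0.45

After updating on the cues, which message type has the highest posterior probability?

advance-fee fraud

Multiply each prior by the joint likelihood of the cue pattern (using 1 − P(present | H) for each absent cue):
  generic spam: 0.26 × (1 − 0.12) × 0.22 = 0.050336
  advance-fee fraud: 0.19 × (1 − 0.09) × 0.70 = 0.12103
  personal mail: 0.21 × (1 − 0.82) × 0.81 = 0.030618
  account-recovery notice: 0.18 × (1 − 0.68) × 0.89 = 0.051264
  newsletter: 0.16 × (1 − 0.13) × 0.45 = 0.06264
Normalizing constant Z = 0.050336 + 0.12103 + 0.030618 + 0.051264 + 0.06264 = 0.31589.
P(generic spam | evidence) ≈ 0.050336 / 0.31589 ≈ 0.159
P(advance-fee fraud | evidence) ≈ 0.12103 / 0.31589 ≈ 0.383
P(personal mail | evidence) ≈ 0.030618 / 0.31589 ≈ 0.097
P(account-recovery notice | evidence) ≈ 0.051264 / 0.31589 ≈ 0.162
P(newsletter | evidence) ≈ 0.06264 / 0.31589 ≈ 0.198
The largest is 0.383, so advance-fee fraud is most probable.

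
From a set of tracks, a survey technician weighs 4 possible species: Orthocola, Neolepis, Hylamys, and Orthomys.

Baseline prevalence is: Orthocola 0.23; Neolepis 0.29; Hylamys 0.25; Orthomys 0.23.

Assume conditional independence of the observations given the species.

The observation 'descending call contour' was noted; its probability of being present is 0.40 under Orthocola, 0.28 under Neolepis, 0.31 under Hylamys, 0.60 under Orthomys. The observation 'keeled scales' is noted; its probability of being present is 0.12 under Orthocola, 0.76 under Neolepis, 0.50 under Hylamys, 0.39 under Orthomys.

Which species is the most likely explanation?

Neolepis

Multiply each prior by the joint likelihood of the evidence pattern:
  Orthocola: 0.23 × 0.40 × 0.12 = 0.01104
  Neolepis: 0.29 × 0.28 × 0.76 = 0.061712
  Hylamys: 0.25 × 0.31 × 0.50 = 0.03875
  Orthomys: 0.23 × 0.60 × 0.39 = 0.05382
The unnormalized weights sum to 0.16532.
P(Orthocola | evidence) ≈ 0.01104 / 0.16532 ≈ 0.067
P(Neolepis | evidence) ≈ 0.061712 / 0.16532 ≈ 0.373
P(Hylamys | evidence) ≈ 0.03875 / 0.16532 ≈ 0.234
P(Orthomys | evidence) ≈ 0.05382 / 0.16532 ≈ 0.326
The largest is 0.373, so Neolepis is most probable.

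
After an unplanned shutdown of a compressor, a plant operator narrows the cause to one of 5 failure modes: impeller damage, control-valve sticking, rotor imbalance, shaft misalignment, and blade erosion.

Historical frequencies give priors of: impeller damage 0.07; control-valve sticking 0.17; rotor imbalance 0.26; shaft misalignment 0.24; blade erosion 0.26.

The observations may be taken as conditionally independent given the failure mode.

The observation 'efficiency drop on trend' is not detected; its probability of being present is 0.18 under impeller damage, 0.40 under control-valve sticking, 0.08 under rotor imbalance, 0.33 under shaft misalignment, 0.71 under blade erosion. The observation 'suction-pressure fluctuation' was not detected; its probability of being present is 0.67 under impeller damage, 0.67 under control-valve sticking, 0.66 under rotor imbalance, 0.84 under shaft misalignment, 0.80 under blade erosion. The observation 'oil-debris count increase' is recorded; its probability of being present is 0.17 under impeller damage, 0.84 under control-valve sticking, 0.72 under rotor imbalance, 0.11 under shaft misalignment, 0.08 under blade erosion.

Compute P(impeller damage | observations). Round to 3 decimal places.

By Bayes' rule with conditional independence, the unnormalized weight for each hypothesis is prior × ∏ likelihoods (using 1 − P(present | H) for each absent observation):
  impeller damage: 0.07 × (1 − 0.18) × (1 − 0.67) × 0.17 = 0.0032201
  control-valve sticking: 0.17 × (1 − 0.40) × (1 − 0.67) × 0.84 = 0.028274
  rotor imbalance: 0.26 × (1 − 0.08) × (1 − 0.66) × 0.72 = 0.058556
  shaft misalignment: 0.24 × (1 − 0.33) × (1 − 0.84) × 0.11 = 0.0028301
  blade erosion: 0.26 × (1 − 0.71) × (1 − 0.80) × 0.08 = 0.0012064
Marginal likelihood of the evidence = 0.094087.
P(impeller damage | evidence) = 0.0032201 / 0.094087 ≈ 0.034.

0.034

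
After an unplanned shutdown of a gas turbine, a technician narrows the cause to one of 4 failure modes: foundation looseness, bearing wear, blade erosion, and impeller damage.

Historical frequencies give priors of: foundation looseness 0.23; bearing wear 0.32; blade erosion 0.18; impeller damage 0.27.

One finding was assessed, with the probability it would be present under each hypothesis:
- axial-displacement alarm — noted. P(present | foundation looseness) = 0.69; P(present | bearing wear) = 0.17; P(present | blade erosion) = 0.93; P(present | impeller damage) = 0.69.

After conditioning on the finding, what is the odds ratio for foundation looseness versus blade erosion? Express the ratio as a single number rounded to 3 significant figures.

0.948

Posterior odds equal prior odds times the likelihood ratio; only the two competing hypotheses matter.
  foundation looseness: 0.23 × 0.69 = 0.1587
  blade erosion: 0.18 × 0.93 = 0.1674
Posterior odds = 0.1587 / 0.1674 ≈ 0.948.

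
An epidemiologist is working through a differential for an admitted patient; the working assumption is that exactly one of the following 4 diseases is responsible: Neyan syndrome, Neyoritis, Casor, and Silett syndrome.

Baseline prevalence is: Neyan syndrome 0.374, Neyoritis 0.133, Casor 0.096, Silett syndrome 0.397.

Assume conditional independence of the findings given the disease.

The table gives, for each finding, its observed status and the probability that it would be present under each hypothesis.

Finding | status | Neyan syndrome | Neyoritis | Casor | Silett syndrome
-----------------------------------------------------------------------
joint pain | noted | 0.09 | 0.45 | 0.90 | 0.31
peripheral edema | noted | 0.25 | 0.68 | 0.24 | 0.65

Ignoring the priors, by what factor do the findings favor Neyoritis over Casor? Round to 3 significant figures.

1.42

Joint likelihood of the evidence pattern under each hypothesis:
  Neyoritis: 0.45 × 0.68 = 0.306
  Casor: 0.90 × 0.24 = 0.216
Bayes factor = 0.306 / 0.216 ≈ 1.42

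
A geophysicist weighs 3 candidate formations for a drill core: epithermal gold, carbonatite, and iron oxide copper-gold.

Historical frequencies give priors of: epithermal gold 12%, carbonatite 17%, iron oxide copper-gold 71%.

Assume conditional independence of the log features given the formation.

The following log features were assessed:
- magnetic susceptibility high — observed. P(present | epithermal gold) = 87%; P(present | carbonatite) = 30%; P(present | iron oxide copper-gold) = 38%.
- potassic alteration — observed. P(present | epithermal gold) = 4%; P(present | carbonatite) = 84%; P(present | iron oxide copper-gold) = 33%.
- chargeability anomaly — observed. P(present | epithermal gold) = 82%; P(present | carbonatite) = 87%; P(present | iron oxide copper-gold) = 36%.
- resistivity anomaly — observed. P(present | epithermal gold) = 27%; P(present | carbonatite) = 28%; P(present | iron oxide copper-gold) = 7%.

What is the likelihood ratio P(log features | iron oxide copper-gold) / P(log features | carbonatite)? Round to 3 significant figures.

0.0515

Joint likelihood of the log feature pattern under each hypothesis:
  iron oxide copper-gold: 0.38 × 0.33 × 0.36 × 0.07 = 0.0031601
  carbonatite: 0.30 × 0.84 × 0.87 × 0.28 = 0.061387
Bayes factor = 0.0031601 / 0.061387 ≈ 0.0515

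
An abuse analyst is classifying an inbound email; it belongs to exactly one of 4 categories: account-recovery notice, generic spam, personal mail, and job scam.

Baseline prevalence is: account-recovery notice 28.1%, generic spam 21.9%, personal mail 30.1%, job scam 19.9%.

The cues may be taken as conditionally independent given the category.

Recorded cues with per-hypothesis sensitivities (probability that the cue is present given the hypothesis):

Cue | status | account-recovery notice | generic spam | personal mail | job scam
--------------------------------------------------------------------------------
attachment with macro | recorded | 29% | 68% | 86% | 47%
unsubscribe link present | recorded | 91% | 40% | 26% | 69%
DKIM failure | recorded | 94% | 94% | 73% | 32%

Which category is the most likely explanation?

By Bayes' rule with conditional independence, the unnormalized weight for each hypothesis is prior × ∏ likelihoods:
  account-recovery notice: 0.281 × 0.29 × 0.91 × 0.94 = 0.069707
  generic spam: 0.219 × 0.68 × 0.40 × 0.94 = 0.055994
  personal mail: 0.301 × 0.86 × 0.26 × 0.73 = 0.049132
  job scam: 0.199 × 0.47 × 0.69 × 0.32 = 0.020651
The unnormalized weights sum to 0.19548.
P(account-recovery notice | evidence) ≈ 0.069707 / 0.19548 ≈ 0.357
P(generic spam | evidence) ≈ 0.055994 / 0.19548 ≈ 0.286
P(personal mail | evidence) ≈ 0.049132 / 0.19548 ≈ 0.251
P(job scam | evidence) ≈ 0.020651 / 0.19548 ≈ 0.106
The largest is 0.357, so account-recovery notice is most probable.

account-recovery notice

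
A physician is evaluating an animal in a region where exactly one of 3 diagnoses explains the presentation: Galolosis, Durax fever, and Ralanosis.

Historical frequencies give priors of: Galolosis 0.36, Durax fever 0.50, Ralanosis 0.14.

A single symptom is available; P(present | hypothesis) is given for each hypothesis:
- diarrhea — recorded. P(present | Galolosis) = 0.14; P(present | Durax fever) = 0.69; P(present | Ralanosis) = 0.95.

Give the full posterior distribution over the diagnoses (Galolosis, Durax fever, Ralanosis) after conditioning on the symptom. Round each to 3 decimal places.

For each hypothesis, the unnormalized posterior weight is prior × likelihood:
  Galolosis: 0.36 × 0.14 = 0.0504
  Durax fever: 0.50 × 0.69 = 0.345
  Ralanosis: 0.14 × 0.95 = 0.133
The unnormalized weights sum to 0.5284.
P(Galolosis | evidence) = 0.0504 / 0.5284 ≈ 0.095
P(Durax fever | evidence) = 0.345 / 0.5284 ≈ 0.653
P(Ralanosis | evidence) = 0.133 / 0.5284 ≈ 0.252

0.095, 0.653, 0.252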